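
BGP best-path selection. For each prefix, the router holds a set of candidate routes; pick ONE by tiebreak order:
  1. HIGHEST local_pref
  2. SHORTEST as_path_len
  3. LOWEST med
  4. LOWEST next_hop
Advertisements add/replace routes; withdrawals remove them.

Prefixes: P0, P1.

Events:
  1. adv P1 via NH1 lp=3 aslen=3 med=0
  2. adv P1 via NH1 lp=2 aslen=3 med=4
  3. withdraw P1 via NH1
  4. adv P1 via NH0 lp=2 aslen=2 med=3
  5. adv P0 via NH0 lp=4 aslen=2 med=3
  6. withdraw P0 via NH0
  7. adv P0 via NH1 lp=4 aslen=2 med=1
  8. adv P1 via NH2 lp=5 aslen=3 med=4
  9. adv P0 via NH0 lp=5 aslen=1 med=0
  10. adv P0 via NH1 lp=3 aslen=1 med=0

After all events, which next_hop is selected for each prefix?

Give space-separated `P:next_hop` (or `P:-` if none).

Answer: P0:NH0 P1:NH2

Derivation:
Op 1: best P0=- P1=NH1
Op 2: best P0=- P1=NH1
Op 3: best P0=- P1=-
Op 4: best P0=- P1=NH0
Op 5: best P0=NH0 P1=NH0
Op 6: best P0=- P1=NH0
Op 7: best P0=NH1 P1=NH0
Op 8: best P0=NH1 P1=NH2
Op 9: best P0=NH0 P1=NH2
Op 10: best P0=NH0 P1=NH2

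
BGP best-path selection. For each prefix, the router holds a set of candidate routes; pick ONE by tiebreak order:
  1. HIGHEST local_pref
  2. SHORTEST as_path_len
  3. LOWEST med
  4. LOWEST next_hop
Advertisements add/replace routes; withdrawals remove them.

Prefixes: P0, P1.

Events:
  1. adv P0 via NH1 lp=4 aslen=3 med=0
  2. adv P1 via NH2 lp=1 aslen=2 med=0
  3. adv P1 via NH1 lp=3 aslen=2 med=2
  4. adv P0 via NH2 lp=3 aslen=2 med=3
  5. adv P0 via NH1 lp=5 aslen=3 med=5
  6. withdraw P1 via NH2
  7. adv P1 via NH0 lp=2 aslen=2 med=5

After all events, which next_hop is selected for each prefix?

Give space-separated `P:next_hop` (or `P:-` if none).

Answer: P0:NH1 P1:NH1

Derivation:
Op 1: best P0=NH1 P1=-
Op 2: best P0=NH1 P1=NH2
Op 3: best P0=NH1 P1=NH1
Op 4: best P0=NH1 P1=NH1
Op 5: best P0=NH1 P1=NH1
Op 6: best P0=NH1 P1=NH1
Op 7: best P0=NH1 P1=NH1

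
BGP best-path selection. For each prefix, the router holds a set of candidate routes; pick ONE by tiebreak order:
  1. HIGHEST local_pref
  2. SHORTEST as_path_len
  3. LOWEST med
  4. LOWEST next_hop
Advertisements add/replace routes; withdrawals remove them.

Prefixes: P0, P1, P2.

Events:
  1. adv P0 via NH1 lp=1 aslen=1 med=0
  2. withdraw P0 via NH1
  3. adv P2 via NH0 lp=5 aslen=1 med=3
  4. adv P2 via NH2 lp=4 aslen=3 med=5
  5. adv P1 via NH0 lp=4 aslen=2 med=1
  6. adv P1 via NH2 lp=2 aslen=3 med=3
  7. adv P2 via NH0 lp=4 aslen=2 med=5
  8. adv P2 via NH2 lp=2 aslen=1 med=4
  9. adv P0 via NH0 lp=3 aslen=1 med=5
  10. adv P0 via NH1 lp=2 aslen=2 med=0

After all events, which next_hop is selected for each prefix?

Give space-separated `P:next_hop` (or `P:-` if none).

Op 1: best P0=NH1 P1=- P2=-
Op 2: best P0=- P1=- P2=-
Op 3: best P0=- P1=- P2=NH0
Op 4: best P0=- P1=- P2=NH0
Op 5: best P0=- P1=NH0 P2=NH0
Op 6: best P0=- P1=NH0 P2=NH0
Op 7: best P0=- P1=NH0 P2=NH0
Op 8: best P0=- P1=NH0 P2=NH0
Op 9: best P0=NH0 P1=NH0 P2=NH0
Op 10: best P0=NH0 P1=NH0 P2=NH0

Answer: P0:NH0 P1:NH0 P2:NH0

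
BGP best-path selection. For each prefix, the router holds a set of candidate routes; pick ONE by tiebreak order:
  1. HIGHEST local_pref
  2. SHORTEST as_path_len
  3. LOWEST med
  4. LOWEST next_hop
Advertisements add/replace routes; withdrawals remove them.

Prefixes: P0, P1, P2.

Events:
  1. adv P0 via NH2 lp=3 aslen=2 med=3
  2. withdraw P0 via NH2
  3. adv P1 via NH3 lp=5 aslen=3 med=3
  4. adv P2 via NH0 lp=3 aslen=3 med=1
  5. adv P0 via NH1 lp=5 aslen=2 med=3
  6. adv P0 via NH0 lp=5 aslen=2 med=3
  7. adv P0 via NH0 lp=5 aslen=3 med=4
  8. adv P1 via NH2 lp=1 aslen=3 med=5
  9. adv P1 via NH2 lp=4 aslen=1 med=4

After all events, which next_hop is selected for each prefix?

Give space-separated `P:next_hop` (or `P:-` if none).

Answer: P0:NH1 P1:NH3 P2:NH0

Derivation:
Op 1: best P0=NH2 P1=- P2=-
Op 2: best P0=- P1=- P2=-
Op 3: best P0=- P1=NH3 P2=-
Op 4: best P0=- P1=NH3 P2=NH0
Op 5: best P0=NH1 P1=NH3 P2=NH0
Op 6: best P0=NH0 P1=NH3 P2=NH0
Op 7: best P0=NH1 P1=NH3 P2=NH0
Op 8: best P0=NH1 P1=NH3 P2=NH0
Op 9: best P0=NH1 P1=NH3 P2=NH0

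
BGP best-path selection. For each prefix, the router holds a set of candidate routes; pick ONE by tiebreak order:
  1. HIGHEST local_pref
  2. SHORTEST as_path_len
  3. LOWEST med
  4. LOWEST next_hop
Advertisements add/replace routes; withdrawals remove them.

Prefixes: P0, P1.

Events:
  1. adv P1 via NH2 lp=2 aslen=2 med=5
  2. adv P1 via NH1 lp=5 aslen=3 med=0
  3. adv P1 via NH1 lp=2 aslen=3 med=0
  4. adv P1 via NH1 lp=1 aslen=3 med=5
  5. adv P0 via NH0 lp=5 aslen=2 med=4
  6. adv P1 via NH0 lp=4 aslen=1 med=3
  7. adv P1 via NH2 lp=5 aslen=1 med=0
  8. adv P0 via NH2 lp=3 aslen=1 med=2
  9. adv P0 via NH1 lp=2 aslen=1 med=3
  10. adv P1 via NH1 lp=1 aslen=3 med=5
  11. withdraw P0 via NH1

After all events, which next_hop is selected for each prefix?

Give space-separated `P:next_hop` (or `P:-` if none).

Answer: P0:NH0 P1:NH2

Derivation:
Op 1: best P0=- P1=NH2
Op 2: best P0=- P1=NH1
Op 3: best P0=- P1=NH2
Op 4: best P0=- P1=NH2
Op 5: best P0=NH0 P1=NH2
Op 6: best P0=NH0 P1=NH0
Op 7: best P0=NH0 P1=NH2
Op 8: best P0=NH0 P1=NH2
Op 9: best P0=NH0 P1=NH2
Op 10: best P0=NH0 P1=NH2
Op 11: best P0=NH0 P1=NH2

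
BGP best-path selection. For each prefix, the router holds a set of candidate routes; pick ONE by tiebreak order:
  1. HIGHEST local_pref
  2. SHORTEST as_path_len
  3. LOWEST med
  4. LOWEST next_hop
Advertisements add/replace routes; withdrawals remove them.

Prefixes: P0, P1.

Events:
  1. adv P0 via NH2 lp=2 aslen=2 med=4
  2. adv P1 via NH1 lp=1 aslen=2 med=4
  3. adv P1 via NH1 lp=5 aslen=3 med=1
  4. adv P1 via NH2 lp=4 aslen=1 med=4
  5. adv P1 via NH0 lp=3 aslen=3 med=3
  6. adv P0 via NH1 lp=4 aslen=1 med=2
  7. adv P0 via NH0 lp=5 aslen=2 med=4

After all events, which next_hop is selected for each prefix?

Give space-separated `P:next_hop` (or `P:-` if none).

Op 1: best P0=NH2 P1=-
Op 2: best P0=NH2 P1=NH1
Op 3: best P0=NH2 P1=NH1
Op 4: best P0=NH2 P1=NH1
Op 5: best P0=NH2 P1=NH1
Op 6: best P0=NH1 P1=NH1
Op 7: best P0=NH0 P1=NH1

Answer: P0:NH0 P1:NH1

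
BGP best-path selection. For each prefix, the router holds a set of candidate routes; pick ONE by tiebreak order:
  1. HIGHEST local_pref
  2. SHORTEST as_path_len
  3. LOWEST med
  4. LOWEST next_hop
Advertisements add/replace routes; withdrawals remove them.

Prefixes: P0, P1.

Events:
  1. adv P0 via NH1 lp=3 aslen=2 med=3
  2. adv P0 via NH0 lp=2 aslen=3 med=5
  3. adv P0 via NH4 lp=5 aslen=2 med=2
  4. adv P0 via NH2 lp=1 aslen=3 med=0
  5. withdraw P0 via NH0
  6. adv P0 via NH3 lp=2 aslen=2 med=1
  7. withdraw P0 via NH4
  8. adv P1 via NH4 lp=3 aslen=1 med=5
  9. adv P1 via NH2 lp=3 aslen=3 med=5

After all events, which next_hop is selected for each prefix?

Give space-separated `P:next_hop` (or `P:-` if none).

Op 1: best P0=NH1 P1=-
Op 2: best P0=NH1 P1=-
Op 3: best P0=NH4 P1=-
Op 4: best P0=NH4 P1=-
Op 5: best P0=NH4 P1=-
Op 6: best P0=NH4 P1=-
Op 7: best P0=NH1 P1=-
Op 8: best P0=NH1 P1=NH4
Op 9: best P0=NH1 P1=NH4

Answer: P0:NH1 P1:NH4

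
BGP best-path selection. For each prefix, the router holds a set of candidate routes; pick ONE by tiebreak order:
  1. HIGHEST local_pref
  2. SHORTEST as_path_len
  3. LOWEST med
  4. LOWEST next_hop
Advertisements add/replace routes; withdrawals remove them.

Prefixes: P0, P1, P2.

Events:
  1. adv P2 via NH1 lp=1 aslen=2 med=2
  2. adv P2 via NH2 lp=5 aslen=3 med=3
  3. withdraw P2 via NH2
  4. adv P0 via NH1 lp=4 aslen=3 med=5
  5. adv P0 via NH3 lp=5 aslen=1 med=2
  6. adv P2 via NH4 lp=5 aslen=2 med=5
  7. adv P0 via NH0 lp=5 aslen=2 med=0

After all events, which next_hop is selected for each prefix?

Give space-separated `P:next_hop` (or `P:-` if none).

Op 1: best P0=- P1=- P2=NH1
Op 2: best P0=- P1=- P2=NH2
Op 3: best P0=- P1=- P2=NH1
Op 4: best P0=NH1 P1=- P2=NH1
Op 5: best P0=NH3 P1=- P2=NH1
Op 6: best P0=NH3 P1=- P2=NH4
Op 7: best P0=NH3 P1=- P2=NH4

Answer: P0:NH3 P1:- P2:NH4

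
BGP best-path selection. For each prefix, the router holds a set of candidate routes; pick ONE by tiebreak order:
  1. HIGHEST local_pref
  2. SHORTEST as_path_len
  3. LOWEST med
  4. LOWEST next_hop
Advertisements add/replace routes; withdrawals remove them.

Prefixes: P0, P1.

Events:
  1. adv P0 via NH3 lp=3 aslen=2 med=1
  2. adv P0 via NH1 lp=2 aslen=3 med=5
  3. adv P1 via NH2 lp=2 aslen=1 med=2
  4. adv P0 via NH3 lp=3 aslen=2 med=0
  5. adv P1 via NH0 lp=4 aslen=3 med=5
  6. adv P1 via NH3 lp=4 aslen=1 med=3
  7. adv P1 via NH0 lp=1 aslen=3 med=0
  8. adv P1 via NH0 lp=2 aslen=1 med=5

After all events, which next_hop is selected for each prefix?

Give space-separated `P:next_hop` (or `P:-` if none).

Op 1: best P0=NH3 P1=-
Op 2: best P0=NH3 P1=-
Op 3: best P0=NH3 P1=NH2
Op 4: best P0=NH3 P1=NH2
Op 5: best P0=NH3 P1=NH0
Op 6: best P0=NH3 P1=NH3
Op 7: best P0=NH3 P1=NH3
Op 8: best P0=NH3 P1=NH3

Answer: P0:NH3 P1:NH3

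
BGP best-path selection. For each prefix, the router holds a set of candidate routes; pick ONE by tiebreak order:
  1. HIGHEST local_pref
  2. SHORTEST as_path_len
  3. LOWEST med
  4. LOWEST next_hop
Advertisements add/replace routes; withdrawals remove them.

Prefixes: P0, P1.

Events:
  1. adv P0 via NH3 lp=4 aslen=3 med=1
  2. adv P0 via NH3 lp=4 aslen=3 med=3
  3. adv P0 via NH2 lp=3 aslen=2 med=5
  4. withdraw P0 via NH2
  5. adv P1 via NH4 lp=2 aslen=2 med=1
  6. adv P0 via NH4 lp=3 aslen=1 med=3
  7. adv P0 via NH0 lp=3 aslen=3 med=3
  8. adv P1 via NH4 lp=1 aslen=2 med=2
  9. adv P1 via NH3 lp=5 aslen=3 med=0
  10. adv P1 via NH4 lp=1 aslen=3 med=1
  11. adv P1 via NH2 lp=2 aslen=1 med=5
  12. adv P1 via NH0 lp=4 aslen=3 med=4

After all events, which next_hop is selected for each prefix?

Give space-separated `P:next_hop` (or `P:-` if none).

Answer: P0:NH3 P1:NH3

Derivation:
Op 1: best P0=NH3 P1=-
Op 2: best P0=NH3 P1=-
Op 3: best P0=NH3 P1=-
Op 4: best P0=NH3 P1=-
Op 5: best P0=NH3 P1=NH4
Op 6: best P0=NH3 P1=NH4
Op 7: best P0=NH3 P1=NH4
Op 8: best P0=NH3 P1=NH4
Op 9: best P0=NH3 P1=NH3
Op 10: best P0=NH3 P1=NH3
Op 11: best P0=NH3 P1=NH3
Op 12: best P0=NH3 P1=NH3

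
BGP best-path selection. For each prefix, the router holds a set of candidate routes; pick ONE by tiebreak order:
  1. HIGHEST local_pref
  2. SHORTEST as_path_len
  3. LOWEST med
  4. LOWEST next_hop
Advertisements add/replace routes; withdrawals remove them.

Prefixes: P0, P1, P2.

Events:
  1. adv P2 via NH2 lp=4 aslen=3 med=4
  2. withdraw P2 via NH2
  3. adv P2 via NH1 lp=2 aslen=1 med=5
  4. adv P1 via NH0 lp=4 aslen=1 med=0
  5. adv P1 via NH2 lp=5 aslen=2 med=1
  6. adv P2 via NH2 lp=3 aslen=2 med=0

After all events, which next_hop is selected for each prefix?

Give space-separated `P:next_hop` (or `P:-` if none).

Op 1: best P0=- P1=- P2=NH2
Op 2: best P0=- P1=- P2=-
Op 3: best P0=- P1=- P2=NH1
Op 4: best P0=- P1=NH0 P2=NH1
Op 5: best P0=- P1=NH2 P2=NH1
Op 6: best P0=- P1=NH2 P2=NH2

Answer: P0:- P1:NH2 P2:NH2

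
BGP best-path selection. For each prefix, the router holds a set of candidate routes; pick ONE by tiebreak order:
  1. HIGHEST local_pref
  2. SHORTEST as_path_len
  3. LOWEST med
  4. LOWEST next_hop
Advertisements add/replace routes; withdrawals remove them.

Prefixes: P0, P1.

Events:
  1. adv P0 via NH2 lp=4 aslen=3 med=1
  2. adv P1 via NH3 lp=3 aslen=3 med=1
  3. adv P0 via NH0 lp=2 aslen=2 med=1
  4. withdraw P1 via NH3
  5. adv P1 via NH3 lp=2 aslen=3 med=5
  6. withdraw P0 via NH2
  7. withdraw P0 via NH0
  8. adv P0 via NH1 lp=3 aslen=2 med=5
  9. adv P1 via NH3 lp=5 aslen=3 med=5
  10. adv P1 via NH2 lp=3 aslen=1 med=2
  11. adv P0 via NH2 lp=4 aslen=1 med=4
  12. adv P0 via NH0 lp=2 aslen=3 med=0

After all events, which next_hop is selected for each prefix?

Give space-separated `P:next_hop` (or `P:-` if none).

Answer: P0:NH2 P1:NH3

Derivation:
Op 1: best P0=NH2 P1=-
Op 2: best P0=NH2 P1=NH3
Op 3: best P0=NH2 P1=NH3
Op 4: best P0=NH2 P1=-
Op 5: best P0=NH2 P1=NH3
Op 6: best P0=NH0 P1=NH3
Op 7: best P0=- P1=NH3
Op 8: best P0=NH1 P1=NH3
Op 9: best P0=NH1 P1=NH3
Op 10: best P0=NH1 P1=NH3
Op 11: best P0=NH2 P1=NH3
Op 12: best P0=NH2 P1=NH3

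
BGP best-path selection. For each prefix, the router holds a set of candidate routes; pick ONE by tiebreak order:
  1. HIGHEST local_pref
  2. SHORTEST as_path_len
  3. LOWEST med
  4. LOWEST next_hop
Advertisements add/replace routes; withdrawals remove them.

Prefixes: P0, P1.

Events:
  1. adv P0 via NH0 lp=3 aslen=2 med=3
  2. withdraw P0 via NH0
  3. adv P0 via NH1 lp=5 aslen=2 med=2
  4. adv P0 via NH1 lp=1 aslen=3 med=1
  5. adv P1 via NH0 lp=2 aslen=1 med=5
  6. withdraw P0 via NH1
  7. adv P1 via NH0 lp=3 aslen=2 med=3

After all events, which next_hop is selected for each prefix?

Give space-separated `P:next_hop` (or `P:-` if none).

Answer: P0:- P1:NH0

Derivation:
Op 1: best P0=NH0 P1=-
Op 2: best P0=- P1=-
Op 3: best P0=NH1 P1=-
Op 4: best P0=NH1 P1=-
Op 5: best P0=NH1 P1=NH0
Op 6: best P0=- P1=NH0
Op 7: best P0=- P1=NH0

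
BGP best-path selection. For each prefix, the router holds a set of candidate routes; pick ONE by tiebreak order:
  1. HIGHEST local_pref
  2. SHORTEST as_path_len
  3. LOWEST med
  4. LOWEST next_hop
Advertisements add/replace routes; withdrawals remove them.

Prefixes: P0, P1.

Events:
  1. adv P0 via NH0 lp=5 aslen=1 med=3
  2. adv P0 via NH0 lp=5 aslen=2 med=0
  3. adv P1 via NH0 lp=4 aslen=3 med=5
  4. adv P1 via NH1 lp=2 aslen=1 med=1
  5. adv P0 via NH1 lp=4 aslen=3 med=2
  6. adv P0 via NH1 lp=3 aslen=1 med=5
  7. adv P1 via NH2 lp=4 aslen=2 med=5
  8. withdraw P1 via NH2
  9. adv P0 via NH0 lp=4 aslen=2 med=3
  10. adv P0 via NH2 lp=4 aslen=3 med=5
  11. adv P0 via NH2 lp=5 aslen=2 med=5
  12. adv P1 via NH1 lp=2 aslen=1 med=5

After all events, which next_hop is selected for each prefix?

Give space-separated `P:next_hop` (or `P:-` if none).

Op 1: best P0=NH0 P1=-
Op 2: best P0=NH0 P1=-
Op 3: best P0=NH0 P1=NH0
Op 4: best P0=NH0 P1=NH0
Op 5: best P0=NH0 P1=NH0
Op 6: best P0=NH0 P1=NH0
Op 7: best P0=NH0 P1=NH2
Op 8: best P0=NH0 P1=NH0
Op 9: best P0=NH0 P1=NH0
Op 10: best P0=NH0 P1=NH0
Op 11: best P0=NH2 P1=NH0
Op 12: best P0=NH2 P1=NH0

Answer: P0:NH2 P1:NH0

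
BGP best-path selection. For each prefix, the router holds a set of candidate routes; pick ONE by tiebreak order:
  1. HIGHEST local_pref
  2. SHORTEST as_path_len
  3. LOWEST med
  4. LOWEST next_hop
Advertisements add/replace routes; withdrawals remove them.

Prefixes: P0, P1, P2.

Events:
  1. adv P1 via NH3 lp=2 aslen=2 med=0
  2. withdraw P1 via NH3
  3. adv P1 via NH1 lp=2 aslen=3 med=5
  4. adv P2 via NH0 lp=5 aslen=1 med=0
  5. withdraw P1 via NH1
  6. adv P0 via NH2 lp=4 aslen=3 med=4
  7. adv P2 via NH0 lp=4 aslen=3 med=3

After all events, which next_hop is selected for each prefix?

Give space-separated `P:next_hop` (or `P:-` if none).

Op 1: best P0=- P1=NH3 P2=-
Op 2: best P0=- P1=- P2=-
Op 3: best P0=- P1=NH1 P2=-
Op 4: best P0=- P1=NH1 P2=NH0
Op 5: best P0=- P1=- P2=NH0
Op 6: best P0=NH2 P1=- P2=NH0
Op 7: best P0=NH2 P1=- P2=NH0

Answer: P0:NH2 P1:- P2:NH0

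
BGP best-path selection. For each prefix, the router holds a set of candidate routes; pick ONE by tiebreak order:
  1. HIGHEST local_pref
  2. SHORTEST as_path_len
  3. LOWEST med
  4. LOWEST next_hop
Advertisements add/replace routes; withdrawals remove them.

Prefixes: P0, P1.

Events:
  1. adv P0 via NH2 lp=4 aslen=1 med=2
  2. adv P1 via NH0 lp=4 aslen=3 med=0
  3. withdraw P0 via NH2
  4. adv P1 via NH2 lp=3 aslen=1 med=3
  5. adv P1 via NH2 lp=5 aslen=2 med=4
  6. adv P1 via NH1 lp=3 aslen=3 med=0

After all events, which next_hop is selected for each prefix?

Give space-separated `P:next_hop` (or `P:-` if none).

Answer: P0:- P1:NH2

Derivation:
Op 1: best P0=NH2 P1=-
Op 2: best P0=NH2 P1=NH0
Op 3: best P0=- P1=NH0
Op 4: best P0=- P1=NH0
Op 5: best P0=- P1=NH2
Op 6: best P0=- P1=NH2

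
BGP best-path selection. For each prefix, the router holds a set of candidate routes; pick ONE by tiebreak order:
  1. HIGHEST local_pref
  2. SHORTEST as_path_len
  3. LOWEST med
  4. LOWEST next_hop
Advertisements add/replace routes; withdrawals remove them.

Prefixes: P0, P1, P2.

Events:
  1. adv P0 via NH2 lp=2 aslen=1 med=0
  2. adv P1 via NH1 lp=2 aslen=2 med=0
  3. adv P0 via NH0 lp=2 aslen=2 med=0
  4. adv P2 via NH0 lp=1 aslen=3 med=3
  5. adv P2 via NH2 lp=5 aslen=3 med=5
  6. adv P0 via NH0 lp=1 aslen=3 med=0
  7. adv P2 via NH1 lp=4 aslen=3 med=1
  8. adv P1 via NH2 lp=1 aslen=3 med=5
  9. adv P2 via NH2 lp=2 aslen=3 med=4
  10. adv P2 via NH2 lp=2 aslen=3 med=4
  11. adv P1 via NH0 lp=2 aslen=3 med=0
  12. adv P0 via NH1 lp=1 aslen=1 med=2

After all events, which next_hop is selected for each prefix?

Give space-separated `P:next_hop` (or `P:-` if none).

Op 1: best P0=NH2 P1=- P2=-
Op 2: best P0=NH2 P1=NH1 P2=-
Op 3: best P0=NH2 P1=NH1 P2=-
Op 4: best P0=NH2 P1=NH1 P2=NH0
Op 5: best P0=NH2 P1=NH1 P2=NH2
Op 6: best P0=NH2 P1=NH1 P2=NH2
Op 7: best P0=NH2 P1=NH1 P2=NH2
Op 8: best P0=NH2 P1=NH1 P2=NH2
Op 9: best P0=NH2 P1=NH1 P2=NH1
Op 10: best P0=NH2 P1=NH1 P2=NH1
Op 11: best P0=NH2 P1=NH1 P2=NH1
Op 12: best P0=NH2 P1=NH1 P2=NH1

Answer: P0:NH2 P1:NH1 P2:NH1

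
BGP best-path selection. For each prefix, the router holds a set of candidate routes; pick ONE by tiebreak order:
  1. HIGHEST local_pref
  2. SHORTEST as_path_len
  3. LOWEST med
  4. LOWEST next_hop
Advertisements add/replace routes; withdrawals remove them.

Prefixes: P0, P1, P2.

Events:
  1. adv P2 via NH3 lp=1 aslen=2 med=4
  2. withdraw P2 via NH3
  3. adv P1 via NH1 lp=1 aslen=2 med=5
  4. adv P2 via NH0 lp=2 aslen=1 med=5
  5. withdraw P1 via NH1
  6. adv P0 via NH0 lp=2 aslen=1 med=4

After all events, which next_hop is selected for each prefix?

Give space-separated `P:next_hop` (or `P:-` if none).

Op 1: best P0=- P1=- P2=NH3
Op 2: best P0=- P1=- P2=-
Op 3: best P0=- P1=NH1 P2=-
Op 4: best P0=- P1=NH1 P2=NH0
Op 5: best P0=- P1=- P2=NH0
Op 6: best P0=NH0 P1=- P2=NH0

Answer: P0:NH0 P1:- P2:NH0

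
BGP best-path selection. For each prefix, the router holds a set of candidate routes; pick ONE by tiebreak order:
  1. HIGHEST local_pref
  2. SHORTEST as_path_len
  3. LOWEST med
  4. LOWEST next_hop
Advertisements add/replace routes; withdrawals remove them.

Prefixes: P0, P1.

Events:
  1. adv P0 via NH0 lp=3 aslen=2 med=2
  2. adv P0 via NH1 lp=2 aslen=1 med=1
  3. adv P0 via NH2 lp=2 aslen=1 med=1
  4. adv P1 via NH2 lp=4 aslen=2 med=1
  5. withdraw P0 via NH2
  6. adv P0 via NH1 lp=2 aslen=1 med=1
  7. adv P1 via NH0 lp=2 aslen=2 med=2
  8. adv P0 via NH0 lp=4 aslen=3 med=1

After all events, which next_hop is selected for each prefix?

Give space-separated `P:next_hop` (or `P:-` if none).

Op 1: best P0=NH0 P1=-
Op 2: best P0=NH0 P1=-
Op 3: best P0=NH0 P1=-
Op 4: best P0=NH0 P1=NH2
Op 5: best P0=NH0 P1=NH2
Op 6: best P0=NH0 P1=NH2
Op 7: best P0=NH0 P1=NH2
Op 8: best P0=NH0 P1=NH2

Answer: P0:NH0 P1:NH2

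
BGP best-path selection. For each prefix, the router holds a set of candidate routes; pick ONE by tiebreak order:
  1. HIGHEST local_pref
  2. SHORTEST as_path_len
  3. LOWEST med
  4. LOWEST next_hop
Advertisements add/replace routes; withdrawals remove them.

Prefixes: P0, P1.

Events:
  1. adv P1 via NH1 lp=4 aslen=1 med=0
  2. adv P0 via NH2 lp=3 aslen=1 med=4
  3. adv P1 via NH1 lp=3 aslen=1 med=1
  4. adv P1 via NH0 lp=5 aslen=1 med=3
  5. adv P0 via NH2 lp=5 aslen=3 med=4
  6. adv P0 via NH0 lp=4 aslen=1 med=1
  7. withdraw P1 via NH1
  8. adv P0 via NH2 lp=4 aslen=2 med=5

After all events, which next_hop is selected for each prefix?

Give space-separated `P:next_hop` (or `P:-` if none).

Answer: P0:NH0 P1:NH0

Derivation:
Op 1: best P0=- P1=NH1
Op 2: best P0=NH2 P1=NH1
Op 3: best P0=NH2 P1=NH1
Op 4: best P0=NH2 P1=NH0
Op 5: best P0=NH2 P1=NH0
Op 6: best P0=NH2 P1=NH0
Op 7: best P0=NH2 P1=NH0
Op 8: best P0=NH0 P1=NH0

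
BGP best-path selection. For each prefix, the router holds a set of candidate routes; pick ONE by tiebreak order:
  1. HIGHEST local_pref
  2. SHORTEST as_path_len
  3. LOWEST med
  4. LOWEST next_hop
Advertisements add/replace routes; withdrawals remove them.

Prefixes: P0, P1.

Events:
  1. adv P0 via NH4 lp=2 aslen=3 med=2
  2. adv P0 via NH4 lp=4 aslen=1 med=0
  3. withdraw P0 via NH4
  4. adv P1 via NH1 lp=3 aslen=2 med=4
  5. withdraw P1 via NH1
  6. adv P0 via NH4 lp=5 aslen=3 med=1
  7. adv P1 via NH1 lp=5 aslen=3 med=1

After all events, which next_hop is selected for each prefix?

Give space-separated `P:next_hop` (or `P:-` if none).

Answer: P0:NH4 P1:NH1

Derivation:
Op 1: best P0=NH4 P1=-
Op 2: best P0=NH4 P1=-
Op 3: best P0=- P1=-
Op 4: best P0=- P1=NH1
Op 5: best P0=- P1=-
Op 6: best P0=NH4 P1=-
Op 7: best P0=NH4 P1=NH1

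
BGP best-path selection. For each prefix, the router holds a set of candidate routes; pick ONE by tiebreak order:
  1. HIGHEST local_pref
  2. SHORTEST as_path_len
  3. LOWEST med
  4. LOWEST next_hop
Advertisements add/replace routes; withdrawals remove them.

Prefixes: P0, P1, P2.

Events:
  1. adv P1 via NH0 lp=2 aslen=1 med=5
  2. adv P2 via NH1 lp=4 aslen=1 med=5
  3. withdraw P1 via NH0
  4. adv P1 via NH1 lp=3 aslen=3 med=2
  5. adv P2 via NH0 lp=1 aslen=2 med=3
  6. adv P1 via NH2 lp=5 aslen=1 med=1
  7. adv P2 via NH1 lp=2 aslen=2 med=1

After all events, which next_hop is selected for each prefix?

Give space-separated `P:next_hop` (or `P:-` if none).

Op 1: best P0=- P1=NH0 P2=-
Op 2: best P0=- P1=NH0 P2=NH1
Op 3: best P0=- P1=- P2=NH1
Op 4: best P0=- P1=NH1 P2=NH1
Op 5: best P0=- P1=NH1 P2=NH1
Op 6: best P0=- P1=NH2 P2=NH1
Op 7: best P0=- P1=NH2 P2=NH1

Answer: P0:- P1:NH2 P2:NH1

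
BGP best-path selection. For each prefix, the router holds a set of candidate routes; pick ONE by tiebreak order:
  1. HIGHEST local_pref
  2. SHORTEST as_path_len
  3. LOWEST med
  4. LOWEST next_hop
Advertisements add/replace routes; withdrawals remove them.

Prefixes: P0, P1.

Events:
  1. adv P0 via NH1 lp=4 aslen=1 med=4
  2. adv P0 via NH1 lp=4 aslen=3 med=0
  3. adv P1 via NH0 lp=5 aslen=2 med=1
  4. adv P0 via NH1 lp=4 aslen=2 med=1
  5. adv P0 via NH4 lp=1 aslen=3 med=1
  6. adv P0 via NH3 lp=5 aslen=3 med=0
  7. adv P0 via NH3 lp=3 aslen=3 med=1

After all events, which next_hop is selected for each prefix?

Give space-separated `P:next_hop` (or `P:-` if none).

Answer: P0:NH1 P1:NH0

Derivation:
Op 1: best P0=NH1 P1=-
Op 2: best P0=NH1 P1=-
Op 3: best P0=NH1 P1=NH0
Op 4: best P0=NH1 P1=NH0
Op 5: best P0=NH1 P1=NH0
Op 6: best P0=NH3 P1=NH0
Op 7: best P0=NH1 P1=NH0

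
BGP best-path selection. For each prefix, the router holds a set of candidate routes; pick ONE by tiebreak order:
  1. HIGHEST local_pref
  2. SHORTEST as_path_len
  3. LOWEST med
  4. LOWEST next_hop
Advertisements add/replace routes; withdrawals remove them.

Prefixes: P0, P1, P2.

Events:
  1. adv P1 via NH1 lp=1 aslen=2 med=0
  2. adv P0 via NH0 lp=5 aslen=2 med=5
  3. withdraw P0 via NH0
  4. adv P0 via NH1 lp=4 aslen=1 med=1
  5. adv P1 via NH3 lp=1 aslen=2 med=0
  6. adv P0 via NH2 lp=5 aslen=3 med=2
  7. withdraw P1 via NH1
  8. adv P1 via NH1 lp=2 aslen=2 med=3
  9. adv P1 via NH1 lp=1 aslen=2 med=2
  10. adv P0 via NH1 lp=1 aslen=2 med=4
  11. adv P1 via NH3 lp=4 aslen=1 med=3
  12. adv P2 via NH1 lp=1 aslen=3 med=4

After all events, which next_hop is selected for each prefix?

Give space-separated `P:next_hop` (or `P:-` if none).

Op 1: best P0=- P1=NH1 P2=-
Op 2: best P0=NH0 P1=NH1 P2=-
Op 3: best P0=- P1=NH1 P2=-
Op 4: best P0=NH1 P1=NH1 P2=-
Op 5: best P0=NH1 P1=NH1 P2=-
Op 6: best P0=NH2 P1=NH1 P2=-
Op 7: best P0=NH2 P1=NH3 P2=-
Op 8: best P0=NH2 P1=NH1 P2=-
Op 9: best P0=NH2 P1=NH3 P2=-
Op 10: best P0=NH2 P1=NH3 P2=-
Op 11: best P0=NH2 P1=NH3 P2=-
Op 12: best P0=NH2 P1=NH3 P2=NH1

Answer: P0:NH2 P1:NH3 P2:NH1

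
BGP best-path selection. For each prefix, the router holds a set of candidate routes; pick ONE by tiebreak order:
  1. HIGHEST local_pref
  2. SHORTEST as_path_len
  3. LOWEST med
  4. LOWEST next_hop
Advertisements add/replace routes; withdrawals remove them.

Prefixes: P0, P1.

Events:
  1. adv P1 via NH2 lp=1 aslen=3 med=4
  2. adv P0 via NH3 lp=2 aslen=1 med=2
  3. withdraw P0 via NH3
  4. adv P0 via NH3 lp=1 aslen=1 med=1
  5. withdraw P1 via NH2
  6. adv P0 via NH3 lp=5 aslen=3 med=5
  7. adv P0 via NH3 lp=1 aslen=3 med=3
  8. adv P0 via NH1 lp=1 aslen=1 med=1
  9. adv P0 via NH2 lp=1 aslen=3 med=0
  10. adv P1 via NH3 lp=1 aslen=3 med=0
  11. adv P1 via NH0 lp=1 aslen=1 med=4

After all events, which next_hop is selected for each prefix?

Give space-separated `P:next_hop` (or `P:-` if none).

Answer: P0:NH1 P1:NH0

Derivation:
Op 1: best P0=- P1=NH2
Op 2: best P0=NH3 P1=NH2
Op 3: best P0=- P1=NH2
Op 4: best P0=NH3 P1=NH2
Op 5: best P0=NH3 P1=-
Op 6: best P0=NH3 P1=-
Op 7: best P0=NH3 P1=-
Op 8: best P0=NH1 P1=-
Op 9: best P0=NH1 P1=-
Op 10: best P0=NH1 P1=NH3
Op 11: best P0=NH1 P1=NH0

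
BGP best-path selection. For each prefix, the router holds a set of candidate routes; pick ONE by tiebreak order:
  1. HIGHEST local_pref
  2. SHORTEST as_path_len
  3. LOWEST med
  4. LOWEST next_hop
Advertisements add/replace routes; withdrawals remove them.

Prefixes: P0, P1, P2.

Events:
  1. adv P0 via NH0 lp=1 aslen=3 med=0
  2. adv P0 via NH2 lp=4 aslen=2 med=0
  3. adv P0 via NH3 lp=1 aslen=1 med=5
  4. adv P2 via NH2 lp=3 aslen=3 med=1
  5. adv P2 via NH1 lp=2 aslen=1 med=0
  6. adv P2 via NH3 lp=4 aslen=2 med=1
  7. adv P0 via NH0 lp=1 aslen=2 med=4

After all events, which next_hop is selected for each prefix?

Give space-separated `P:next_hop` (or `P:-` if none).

Op 1: best P0=NH0 P1=- P2=-
Op 2: best P0=NH2 P1=- P2=-
Op 3: best P0=NH2 P1=- P2=-
Op 4: best P0=NH2 P1=- P2=NH2
Op 5: best P0=NH2 P1=- P2=NH2
Op 6: best P0=NH2 P1=- P2=NH3
Op 7: best P0=NH2 P1=- P2=NH3

Answer: P0:NH2 P1:- P2:NH3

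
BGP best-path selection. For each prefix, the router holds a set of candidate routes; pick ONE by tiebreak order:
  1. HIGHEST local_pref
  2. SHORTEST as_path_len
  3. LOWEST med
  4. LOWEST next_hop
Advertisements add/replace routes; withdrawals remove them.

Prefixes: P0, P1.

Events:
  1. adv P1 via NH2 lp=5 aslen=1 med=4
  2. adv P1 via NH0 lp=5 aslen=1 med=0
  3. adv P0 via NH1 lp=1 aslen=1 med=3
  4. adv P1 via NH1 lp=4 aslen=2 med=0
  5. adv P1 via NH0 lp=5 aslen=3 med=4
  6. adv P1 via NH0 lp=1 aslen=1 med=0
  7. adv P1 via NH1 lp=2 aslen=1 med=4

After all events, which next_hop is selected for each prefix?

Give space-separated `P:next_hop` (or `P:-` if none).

Answer: P0:NH1 P1:NH2

Derivation:
Op 1: best P0=- P1=NH2
Op 2: best P0=- P1=NH0
Op 3: best P0=NH1 P1=NH0
Op 4: best P0=NH1 P1=NH0
Op 5: best P0=NH1 P1=NH2
Op 6: best P0=NH1 P1=NH2
Op 7: best P0=NH1 P1=NH2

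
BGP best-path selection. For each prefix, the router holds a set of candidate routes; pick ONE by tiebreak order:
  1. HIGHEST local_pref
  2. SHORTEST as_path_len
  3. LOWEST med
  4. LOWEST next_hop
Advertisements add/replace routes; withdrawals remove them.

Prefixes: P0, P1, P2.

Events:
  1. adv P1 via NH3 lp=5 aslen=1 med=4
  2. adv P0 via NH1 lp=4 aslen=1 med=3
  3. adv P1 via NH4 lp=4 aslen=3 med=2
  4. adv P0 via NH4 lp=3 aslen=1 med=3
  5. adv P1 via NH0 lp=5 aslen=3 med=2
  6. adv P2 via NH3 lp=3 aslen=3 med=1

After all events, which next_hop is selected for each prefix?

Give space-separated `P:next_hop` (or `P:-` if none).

Op 1: best P0=- P1=NH3 P2=-
Op 2: best P0=NH1 P1=NH3 P2=-
Op 3: best P0=NH1 P1=NH3 P2=-
Op 4: best P0=NH1 P1=NH3 P2=-
Op 5: best P0=NH1 P1=NH3 P2=-
Op 6: best P0=NH1 P1=NH3 P2=NH3

Answer: P0:NH1 P1:NH3 P2:NH3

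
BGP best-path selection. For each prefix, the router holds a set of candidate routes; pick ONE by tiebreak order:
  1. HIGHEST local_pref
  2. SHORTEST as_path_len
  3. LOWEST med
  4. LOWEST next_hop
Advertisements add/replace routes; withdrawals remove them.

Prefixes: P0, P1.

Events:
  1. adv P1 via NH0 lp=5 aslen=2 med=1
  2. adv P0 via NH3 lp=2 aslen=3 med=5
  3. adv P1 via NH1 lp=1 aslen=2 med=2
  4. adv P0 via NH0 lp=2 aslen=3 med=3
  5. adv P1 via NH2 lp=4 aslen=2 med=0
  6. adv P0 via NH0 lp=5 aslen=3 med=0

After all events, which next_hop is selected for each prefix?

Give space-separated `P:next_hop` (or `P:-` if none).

Answer: P0:NH0 P1:NH0

Derivation:
Op 1: best P0=- P1=NH0
Op 2: best P0=NH3 P1=NH0
Op 3: best P0=NH3 P1=NH0
Op 4: best P0=NH0 P1=NH0
Op 5: best P0=NH0 P1=NH0
Op 6: best P0=NH0 P1=NH0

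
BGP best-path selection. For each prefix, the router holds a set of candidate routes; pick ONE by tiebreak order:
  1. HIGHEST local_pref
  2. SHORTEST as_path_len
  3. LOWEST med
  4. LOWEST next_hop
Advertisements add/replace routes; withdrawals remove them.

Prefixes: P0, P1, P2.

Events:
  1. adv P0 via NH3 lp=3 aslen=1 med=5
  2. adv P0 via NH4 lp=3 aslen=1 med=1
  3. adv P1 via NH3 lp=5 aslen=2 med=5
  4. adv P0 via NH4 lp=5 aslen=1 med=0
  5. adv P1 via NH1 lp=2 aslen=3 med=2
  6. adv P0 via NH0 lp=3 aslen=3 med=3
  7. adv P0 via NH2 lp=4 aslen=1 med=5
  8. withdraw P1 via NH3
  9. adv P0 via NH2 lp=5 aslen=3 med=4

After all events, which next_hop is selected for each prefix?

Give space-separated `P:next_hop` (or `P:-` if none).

Op 1: best P0=NH3 P1=- P2=-
Op 2: best P0=NH4 P1=- P2=-
Op 3: best P0=NH4 P1=NH3 P2=-
Op 4: best P0=NH4 P1=NH3 P2=-
Op 5: best P0=NH4 P1=NH3 P2=-
Op 6: best P0=NH4 P1=NH3 P2=-
Op 7: best P0=NH4 P1=NH3 P2=-
Op 8: best P0=NH4 P1=NH1 P2=-
Op 9: best P0=NH4 P1=NH1 P2=-

Answer: P0:NH4 P1:NH1 P2:-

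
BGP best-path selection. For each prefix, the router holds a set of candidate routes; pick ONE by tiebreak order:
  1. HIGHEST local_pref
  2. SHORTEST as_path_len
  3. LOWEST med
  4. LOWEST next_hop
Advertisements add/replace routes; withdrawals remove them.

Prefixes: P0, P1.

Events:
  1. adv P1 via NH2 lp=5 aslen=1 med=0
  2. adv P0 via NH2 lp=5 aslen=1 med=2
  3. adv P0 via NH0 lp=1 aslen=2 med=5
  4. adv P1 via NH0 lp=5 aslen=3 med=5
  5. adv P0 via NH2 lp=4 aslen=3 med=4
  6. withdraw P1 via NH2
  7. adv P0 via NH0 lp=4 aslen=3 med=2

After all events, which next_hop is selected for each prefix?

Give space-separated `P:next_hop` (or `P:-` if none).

Op 1: best P0=- P1=NH2
Op 2: best P0=NH2 P1=NH2
Op 3: best P0=NH2 P1=NH2
Op 4: best P0=NH2 P1=NH2
Op 5: best P0=NH2 P1=NH2
Op 6: best P0=NH2 P1=NH0
Op 7: best P0=NH0 P1=NH0

Answer: P0:NH0 P1:NH0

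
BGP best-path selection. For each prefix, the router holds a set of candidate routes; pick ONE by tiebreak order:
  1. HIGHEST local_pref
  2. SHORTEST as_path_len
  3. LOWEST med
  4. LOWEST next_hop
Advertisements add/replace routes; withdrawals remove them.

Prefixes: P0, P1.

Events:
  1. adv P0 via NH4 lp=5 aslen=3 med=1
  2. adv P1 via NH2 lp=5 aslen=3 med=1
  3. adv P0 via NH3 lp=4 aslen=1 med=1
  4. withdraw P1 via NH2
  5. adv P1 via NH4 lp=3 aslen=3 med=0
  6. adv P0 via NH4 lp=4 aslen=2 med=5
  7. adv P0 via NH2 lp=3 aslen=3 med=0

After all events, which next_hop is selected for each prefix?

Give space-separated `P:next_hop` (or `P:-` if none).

Answer: P0:NH3 P1:NH4

Derivation:
Op 1: best P0=NH4 P1=-
Op 2: best P0=NH4 P1=NH2
Op 3: best P0=NH4 P1=NH2
Op 4: best P0=NH4 P1=-
Op 5: best P0=NH4 P1=NH4
Op 6: best P0=NH3 P1=NH4
Op 7: best P0=NH3 P1=NH4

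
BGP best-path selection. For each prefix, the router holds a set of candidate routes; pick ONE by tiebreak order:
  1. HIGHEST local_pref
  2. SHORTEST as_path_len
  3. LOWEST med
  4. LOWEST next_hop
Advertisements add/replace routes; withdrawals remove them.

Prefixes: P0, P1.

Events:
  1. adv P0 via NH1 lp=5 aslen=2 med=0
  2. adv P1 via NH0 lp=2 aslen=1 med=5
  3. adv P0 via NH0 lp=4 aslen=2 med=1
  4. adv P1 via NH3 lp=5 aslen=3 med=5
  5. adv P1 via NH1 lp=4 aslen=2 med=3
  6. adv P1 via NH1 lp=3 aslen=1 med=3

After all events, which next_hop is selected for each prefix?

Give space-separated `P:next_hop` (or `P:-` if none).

Op 1: best P0=NH1 P1=-
Op 2: best P0=NH1 P1=NH0
Op 3: best P0=NH1 P1=NH0
Op 4: best P0=NH1 P1=NH3
Op 5: best P0=NH1 P1=NH3
Op 6: best P0=NH1 P1=NH3

Answer: P0:NH1 P1:NH3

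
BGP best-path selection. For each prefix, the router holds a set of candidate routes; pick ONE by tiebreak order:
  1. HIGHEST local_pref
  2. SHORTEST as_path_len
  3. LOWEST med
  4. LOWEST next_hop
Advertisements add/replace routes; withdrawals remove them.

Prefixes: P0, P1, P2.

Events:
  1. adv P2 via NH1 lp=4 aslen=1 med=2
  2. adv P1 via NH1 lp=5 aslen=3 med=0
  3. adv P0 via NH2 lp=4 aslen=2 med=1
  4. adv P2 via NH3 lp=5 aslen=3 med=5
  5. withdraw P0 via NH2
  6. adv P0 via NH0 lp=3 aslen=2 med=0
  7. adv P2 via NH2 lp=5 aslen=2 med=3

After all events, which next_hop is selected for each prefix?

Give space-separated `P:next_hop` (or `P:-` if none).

Answer: P0:NH0 P1:NH1 P2:NH2

Derivation:
Op 1: best P0=- P1=- P2=NH1
Op 2: best P0=- P1=NH1 P2=NH1
Op 3: best P0=NH2 P1=NH1 P2=NH1
Op 4: best P0=NH2 P1=NH1 P2=NH3
Op 5: best P0=- P1=NH1 P2=NH3
Op 6: best P0=NH0 P1=NH1 P2=NH3
Op 7: best P0=NH0 P1=NH1 P2=NH2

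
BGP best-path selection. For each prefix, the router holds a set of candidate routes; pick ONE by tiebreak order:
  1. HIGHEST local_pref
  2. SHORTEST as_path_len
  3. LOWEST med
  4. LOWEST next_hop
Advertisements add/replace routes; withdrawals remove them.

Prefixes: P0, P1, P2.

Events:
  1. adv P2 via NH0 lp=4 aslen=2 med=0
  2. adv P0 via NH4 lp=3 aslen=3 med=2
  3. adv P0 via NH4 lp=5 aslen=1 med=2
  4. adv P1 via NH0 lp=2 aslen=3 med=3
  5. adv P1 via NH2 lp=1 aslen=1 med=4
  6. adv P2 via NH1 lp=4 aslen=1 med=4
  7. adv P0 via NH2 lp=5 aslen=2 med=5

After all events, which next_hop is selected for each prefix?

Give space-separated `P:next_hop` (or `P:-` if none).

Answer: P0:NH4 P1:NH0 P2:NH1

Derivation:
Op 1: best P0=- P1=- P2=NH0
Op 2: best P0=NH4 P1=- P2=NH0
Op 3: best P0=NH4 P1=- P2=NH0
Op 4: best P0=NH4 P1=NH0 P2=NH0
Op 5: best P0=NH4 P1=NH0 P2=NH0
Op 6: best P0=NH4 P1=NH0 P2=NH1
Op 7: best P0=NH4 P1=NH0 P2=NH1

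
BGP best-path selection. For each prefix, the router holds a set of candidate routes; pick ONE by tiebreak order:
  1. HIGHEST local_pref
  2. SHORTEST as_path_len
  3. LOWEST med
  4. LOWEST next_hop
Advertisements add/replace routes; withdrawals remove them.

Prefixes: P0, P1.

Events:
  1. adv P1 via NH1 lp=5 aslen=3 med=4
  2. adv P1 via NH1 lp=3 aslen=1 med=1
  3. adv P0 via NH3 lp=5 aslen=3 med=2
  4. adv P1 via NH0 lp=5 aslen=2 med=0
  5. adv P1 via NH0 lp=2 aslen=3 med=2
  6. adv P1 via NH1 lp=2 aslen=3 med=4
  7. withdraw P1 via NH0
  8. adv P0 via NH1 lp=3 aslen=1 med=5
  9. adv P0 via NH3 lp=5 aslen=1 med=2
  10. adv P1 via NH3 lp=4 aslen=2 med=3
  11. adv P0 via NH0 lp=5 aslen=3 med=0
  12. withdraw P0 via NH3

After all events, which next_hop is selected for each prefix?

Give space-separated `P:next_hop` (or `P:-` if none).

Op 1: best P0=- P1=NH1
Op 2: best P0=- P1=NH1
Op 3: best P0=NH3 P1=NH1
Op 4: best P0=NH3 P1=NH0
Op 5: best P0=NH3 P1=NH1
Op 6: best P0=NH3 P1=NH0
Op 7: best P0=NH3 P1=NH1
Op 8: best P0=NH3 P1=NH1
Op 9: best P0=NH3 P1=NH1
Op 10: best P0=NH3 P1=NH3
Op 11: best P0=NH3 P1=NH3
Op 12: best P0=NH0 P1=NH3

Answer: P0:NH0 P1:NH3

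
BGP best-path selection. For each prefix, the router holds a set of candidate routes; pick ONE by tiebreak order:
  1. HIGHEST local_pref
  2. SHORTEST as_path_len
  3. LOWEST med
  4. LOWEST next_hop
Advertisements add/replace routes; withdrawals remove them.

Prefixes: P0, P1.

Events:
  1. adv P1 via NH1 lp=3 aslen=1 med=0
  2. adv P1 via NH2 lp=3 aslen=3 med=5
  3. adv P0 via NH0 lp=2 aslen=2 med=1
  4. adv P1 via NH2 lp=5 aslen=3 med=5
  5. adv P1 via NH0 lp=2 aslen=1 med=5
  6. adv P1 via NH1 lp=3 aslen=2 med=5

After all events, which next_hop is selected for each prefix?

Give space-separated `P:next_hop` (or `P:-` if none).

Answer: P0:NH0 P1:NH2

Derivation:
Op 1: best P0=- P1=NH1
Op 2: best P0=- P1=NH1
Op 3: best P0=NH0 P1=NH1
Op 4: best P0=NH0 P1=NH2
Op 5: best P0=NH0 P1=NH2
Op 6: best P0=NH0 P1=NH2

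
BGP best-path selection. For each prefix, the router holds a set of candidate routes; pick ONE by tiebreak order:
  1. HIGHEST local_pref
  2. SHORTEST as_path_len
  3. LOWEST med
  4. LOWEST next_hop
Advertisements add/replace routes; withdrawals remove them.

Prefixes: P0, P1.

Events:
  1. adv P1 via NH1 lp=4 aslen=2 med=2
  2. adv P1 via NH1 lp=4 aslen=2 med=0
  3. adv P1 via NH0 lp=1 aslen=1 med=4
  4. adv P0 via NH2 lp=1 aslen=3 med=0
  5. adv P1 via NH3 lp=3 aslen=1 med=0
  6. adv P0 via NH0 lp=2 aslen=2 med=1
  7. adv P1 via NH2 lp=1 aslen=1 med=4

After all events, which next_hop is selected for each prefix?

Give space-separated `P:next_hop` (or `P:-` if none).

Answer: P0:NH0 P1:NH1

Derivation:
Op 1: best P0=- P1=NH1
Op 2: best P0=- P1=NH1
Op 3: best P0=- P1=NH1
Op 4: best P0=NH2 P1=NH1
Op 5: best P0=NH2 P1=NH1
Op 6: best P0=NH0 P1=NH1
Op 7: best P0=NH0 P1=NH1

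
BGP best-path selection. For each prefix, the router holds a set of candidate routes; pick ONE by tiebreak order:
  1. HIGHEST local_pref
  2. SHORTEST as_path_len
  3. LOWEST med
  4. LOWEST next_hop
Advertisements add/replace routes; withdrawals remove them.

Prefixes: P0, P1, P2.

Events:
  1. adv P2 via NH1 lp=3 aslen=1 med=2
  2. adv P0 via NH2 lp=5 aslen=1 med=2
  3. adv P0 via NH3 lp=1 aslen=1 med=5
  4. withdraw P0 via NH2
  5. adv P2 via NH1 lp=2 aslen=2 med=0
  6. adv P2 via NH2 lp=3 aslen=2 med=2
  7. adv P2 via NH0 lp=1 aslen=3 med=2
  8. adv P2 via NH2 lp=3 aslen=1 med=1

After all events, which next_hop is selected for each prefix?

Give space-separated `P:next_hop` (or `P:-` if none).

Op 1: best P0=- P1=- P2=NH1
Op 2: best P0=NH2 P1=- P2=NH1
Op 3: best P0=NH2 P1=- P2=NH1
Op 4: best P0=NH3 P1=- P2=NH1
Op 5: best P0=NH3 P1=- P2=NH1
Op 6: best P0=NH3 P1=- P2=NH2
Op 7: best P0=NH3 P1=- P2=NH2
Op 8: best P0=NH3 P1=- P2=NH2

Answer: P0:NH3 P1:- P2:NH2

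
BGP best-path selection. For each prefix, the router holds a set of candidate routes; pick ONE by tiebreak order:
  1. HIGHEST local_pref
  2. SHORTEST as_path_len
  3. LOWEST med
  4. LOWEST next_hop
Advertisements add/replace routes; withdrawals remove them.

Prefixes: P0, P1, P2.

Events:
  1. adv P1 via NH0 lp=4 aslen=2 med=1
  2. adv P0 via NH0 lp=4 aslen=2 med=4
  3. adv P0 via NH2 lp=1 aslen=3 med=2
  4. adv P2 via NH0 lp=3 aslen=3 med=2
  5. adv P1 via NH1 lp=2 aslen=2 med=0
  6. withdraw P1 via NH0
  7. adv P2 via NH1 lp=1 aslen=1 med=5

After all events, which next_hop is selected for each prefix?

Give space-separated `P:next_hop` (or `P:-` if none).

Answer: P0:NH0 P1:NH1 P2:NH0

Derivation:
Op 1: best P0=- P1=NH0 P2=-
Op 2: best P0=NH0 P1=NH0 P2=-
Op 3: best P0=NH0 P1=NH0 P2=-
Op 4: best P0=NH0 P1=NH0 P2=NH0
Op 5: best P0=NH0 P1=NH0 P2=NH0
Op 6: best P0=NH0 P1=NH1 P2=NH0
Op 7: best P0=NH0 P1=NH1 P2=NH0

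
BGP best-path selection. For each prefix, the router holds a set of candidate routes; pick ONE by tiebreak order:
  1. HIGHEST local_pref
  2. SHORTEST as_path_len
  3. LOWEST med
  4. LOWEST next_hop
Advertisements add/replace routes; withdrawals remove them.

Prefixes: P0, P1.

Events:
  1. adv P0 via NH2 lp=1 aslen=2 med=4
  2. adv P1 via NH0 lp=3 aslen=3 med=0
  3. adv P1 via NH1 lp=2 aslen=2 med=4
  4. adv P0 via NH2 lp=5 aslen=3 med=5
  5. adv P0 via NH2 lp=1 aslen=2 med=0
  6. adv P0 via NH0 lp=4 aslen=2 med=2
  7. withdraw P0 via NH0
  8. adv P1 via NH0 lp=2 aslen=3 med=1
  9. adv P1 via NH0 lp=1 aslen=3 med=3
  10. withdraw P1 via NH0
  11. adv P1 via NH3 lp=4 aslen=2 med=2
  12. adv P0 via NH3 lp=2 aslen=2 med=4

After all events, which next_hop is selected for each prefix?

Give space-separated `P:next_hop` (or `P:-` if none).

Op 1: best P0=NH2 P1=-
Op 2: best P0=NH2 P1=NH0
Op 3: best P0=NH2 P1=NH0
Op 4: best P0=NH2 P1=NH0
Op 5: best P0=NH2 P1=NH0
Op 6: best P0=NH0 P1=NH0
Op 7: best P0=NH2 P1=NH0
Op 8: best P0=NH2 P1=NH1
Op 9: best P0=NH2 P1=NH1
Op 10: best P0=NH2 P1=NH1
Op 11: best P0=NH2 P1=NH3
Op 12: best P0=NH3 P1=NH3

Answer: P0:NH3 P1:NH3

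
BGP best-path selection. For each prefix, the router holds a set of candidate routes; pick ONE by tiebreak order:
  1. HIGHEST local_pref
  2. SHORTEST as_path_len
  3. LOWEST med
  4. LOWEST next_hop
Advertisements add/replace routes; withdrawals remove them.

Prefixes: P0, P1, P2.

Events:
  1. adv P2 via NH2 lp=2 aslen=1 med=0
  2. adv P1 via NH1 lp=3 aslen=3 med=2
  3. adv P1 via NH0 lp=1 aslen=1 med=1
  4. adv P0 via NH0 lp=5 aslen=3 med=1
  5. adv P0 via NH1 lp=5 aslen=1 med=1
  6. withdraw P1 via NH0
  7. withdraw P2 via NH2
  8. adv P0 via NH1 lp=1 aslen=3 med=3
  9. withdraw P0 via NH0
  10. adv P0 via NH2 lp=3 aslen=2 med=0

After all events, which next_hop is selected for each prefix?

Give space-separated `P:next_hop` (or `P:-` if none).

Op 1: best P0=- P1=- P2=NH2
Op 2: best P0=- P1=NH1 P2=NH2
Op 3: best P0=- P1=NH1 P2=NH2
Op 4: best P0=NH0 P1=NH1 P2=NH2
Op 5: best P0=NH1 P1=NH1 P2=NH2
Op 6: best P0=NH1 P1=NH1 P2=NH2
Op 7: best P0=NH1 P1=NH1 P2=-
Op 8: best P0=NH0 P1=NH1 P2=-
Op 9: best P0=NH1 P1=NH1 P2=-
Op 10: best P0=NH2 P1=NH1 P2=-

Answer: P0:NH2 P1:NH1 P2:-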